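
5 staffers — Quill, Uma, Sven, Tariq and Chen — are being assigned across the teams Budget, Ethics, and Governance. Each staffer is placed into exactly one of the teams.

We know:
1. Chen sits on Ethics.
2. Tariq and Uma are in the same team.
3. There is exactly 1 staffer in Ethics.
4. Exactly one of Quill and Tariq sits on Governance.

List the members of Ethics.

Ethics = {Chen}

From (1): Chen ∈ Ethics.
(3): Ethics already has 1, so the rest are out.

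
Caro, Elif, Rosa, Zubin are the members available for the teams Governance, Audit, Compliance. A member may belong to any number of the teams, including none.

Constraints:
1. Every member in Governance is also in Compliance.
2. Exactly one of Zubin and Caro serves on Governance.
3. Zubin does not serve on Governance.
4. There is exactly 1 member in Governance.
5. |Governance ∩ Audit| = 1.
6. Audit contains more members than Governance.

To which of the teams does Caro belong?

Caro: Audit, Compliance, Governance

From (3): Zubin ∉ Governance.
(2) (exactly one): Caro ∈ Governance.
(4): Governance already has 1, so the rest are out.
(1) with Caro ∈ Governance: Caro ∈ Compliance.
Suppose Caro ∉ Audit: no assignment then satisfies all the clues, so Caro ∈ Audit.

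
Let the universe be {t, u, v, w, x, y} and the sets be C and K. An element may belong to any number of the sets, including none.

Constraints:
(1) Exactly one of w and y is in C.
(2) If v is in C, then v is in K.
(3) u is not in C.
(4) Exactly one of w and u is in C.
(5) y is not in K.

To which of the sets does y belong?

From (3): u ∉ C.
From (5): y ∉ K.
(4) (exactly one): w ∈ C.
(1) (exactly one): y ∉ C.

y: none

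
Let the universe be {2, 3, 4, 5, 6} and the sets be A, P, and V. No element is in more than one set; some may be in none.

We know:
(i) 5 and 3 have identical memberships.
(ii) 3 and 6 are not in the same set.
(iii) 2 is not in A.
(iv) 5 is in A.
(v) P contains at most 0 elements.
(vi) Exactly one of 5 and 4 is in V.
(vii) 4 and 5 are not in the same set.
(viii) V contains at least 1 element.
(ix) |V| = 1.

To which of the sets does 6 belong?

6: none

From (iii): 2 ∉ A.
From (iv): 5 ∈ A.
(i): 3 matches 5: 3 ∈ A.
(ii): 6 ∉ A.
(v): P already has 0, so the rest are out.
(vi) (exactly one): 4 ∈ V.
(ix): V already has 1, so the rest are out.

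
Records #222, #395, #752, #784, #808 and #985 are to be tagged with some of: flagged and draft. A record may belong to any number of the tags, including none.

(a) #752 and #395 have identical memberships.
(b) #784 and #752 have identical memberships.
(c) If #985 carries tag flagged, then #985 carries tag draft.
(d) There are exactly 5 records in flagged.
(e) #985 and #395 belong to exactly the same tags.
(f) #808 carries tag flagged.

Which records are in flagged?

flagged = {#395, #752, #784, #808, #985}

From (f): #808 ∈ flagged.
Suppose #222 ∈ flagged: no assignment then satisfies all the clues, so #222 ∉ flagged.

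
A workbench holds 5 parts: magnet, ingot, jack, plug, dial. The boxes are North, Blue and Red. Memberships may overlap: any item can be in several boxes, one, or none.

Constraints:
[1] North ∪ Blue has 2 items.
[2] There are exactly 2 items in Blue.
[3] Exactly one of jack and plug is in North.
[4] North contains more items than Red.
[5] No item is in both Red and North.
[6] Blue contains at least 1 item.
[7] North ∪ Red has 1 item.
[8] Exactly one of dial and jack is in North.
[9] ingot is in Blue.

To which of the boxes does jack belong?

From (9): ingot ∈ Blue.
Suppose jack ∉ North: no assignment then satisfies all the clues, so jack ∈ North.

jack: Blue, North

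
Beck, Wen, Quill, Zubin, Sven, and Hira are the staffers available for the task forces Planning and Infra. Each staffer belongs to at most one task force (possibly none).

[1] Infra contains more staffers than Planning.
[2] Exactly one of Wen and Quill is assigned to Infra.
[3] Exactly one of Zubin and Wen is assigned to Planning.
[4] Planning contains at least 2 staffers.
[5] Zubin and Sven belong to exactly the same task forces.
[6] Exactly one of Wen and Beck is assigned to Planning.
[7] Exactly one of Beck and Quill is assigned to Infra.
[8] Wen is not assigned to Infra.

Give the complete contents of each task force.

Planning = {Hira, Wen}; Infra = {Quill, Sven, Zubin}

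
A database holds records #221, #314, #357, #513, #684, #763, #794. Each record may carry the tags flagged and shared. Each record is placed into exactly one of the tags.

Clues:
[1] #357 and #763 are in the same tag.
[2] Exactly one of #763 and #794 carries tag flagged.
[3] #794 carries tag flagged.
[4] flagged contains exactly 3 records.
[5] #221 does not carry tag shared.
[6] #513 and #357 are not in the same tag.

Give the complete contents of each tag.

flagged = {#221, #513, #794}; shared = {#314, #357, #684, #763}

From (3): #794 ∈ flagged.
From (5): #221 ∉ shared.
(2) (exactly one): #763 ∉ flagged.
Only one tag left: #221 ∈ flagged.
Only one tag left: #763 ∈ shared.
(1): #357 matches #763: #357 ∉ flagged.
(1): #357 matches #763: #357 ∈ shared.
(6): #513 ∉ shared.
Only one tag left: #513 ∈ flagged.
(4): flagged already has 3, so the rest are out.
Only one tag left: #314 ∈ shared.
Only one tag left: #684 ∈ shared.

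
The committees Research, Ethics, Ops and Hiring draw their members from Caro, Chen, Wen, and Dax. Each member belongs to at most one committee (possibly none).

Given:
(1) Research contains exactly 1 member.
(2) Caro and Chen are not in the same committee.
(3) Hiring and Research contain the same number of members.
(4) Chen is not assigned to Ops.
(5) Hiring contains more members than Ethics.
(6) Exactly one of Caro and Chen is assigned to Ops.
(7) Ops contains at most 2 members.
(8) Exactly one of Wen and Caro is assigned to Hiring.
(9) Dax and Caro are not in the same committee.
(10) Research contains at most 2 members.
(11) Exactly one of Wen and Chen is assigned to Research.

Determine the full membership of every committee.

Research = {Chen}; Ethics = {}; Ops = {Caro}; Hiring = {Wen}

From (4): Chen ∉ Ops.
(6) (exactly one): Caro ∈ Ops.
(8) (exactly one): Wen ∈ Hiring.
(9): Dax ∉ Ops.
(11) (exactly one): Chen ∈ Research.
(1): Research already has 1, so the rest are out.
Suppose Dax ∈ Ethics: no assignment then satisfies all the clues, so Dax ∉ Ethics.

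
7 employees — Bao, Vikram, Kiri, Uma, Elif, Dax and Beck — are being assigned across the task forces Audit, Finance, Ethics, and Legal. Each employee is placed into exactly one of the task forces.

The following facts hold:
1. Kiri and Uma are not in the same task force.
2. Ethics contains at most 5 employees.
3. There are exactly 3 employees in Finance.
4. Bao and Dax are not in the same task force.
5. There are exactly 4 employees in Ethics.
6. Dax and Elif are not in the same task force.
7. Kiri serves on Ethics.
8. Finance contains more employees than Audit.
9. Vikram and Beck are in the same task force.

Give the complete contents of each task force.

Audit = {}; Finance = {Bao, Elif, Uma}; Ethics = {Beck, Dax, Kiri, Vikram}; Legal = {}

From (7): Kiri ∈ Ethics.
(1): Uma ∉ Ethics.
Suppose Bao ∈ Audit: no assignment then satisfies all the clues, so Bao ∉ Audit.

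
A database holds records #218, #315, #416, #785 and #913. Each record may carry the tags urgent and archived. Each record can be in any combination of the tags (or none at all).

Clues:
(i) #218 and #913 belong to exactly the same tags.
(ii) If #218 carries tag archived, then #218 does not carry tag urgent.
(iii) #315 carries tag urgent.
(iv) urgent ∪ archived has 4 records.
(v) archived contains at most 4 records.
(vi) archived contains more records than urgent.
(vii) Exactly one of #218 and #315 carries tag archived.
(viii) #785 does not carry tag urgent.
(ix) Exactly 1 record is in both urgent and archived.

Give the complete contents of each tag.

urgent = {#315, #416}; archived = {#218, #416, #913}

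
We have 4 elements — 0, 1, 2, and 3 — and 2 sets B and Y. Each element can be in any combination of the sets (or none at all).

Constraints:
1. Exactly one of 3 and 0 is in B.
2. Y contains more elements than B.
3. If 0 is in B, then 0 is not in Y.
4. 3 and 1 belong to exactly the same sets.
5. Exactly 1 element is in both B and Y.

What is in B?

B = {0, 2}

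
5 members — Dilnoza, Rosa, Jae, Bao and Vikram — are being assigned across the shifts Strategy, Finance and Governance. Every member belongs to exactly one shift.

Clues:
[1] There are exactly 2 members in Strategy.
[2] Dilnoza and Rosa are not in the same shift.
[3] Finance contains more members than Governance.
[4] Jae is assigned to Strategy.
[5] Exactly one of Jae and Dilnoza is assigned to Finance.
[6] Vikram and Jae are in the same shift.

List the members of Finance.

From (4): Jae ∈ Strategy.
(5) (exactly one): Dilnoza ∈ Finance.
(6): Vikram matches Jae: Vikram ∈ Strategy.
(1): Strategy already has 2, so the rest are out.
(2): Rosa ∉ Finance.
Only one shift left: Rosa ∈ Governance.
Suppose Bao ∉ Finance: no assignment then satisfies all the clues, so Bao ∈ Finance.

Finance = {Bao, Dilnoza}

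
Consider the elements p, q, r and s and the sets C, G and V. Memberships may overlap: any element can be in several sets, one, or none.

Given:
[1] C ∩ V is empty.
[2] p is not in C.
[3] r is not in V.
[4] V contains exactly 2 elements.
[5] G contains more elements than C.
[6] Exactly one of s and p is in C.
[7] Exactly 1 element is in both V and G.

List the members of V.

V = {p, q}

From (2): p ∉ C.
From (3): r ∉ V.
(6) (exactly one): s ∈ C.
(1) (disjoint): s ∉ V.
(4): only 2 candidates remain for V, so all are in.
(1) (disjoint): q ∉ C.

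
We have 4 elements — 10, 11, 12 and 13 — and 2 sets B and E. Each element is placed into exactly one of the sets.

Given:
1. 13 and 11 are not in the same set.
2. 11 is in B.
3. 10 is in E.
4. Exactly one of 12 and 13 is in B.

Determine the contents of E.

From (2): 11 ∈ B.
From (3): 10 ∈ E.
(1): 13 ∉ B.
(4) (exactly one): 12 ∈ B.
Only one set left: 13 ∈ E.

E = {10, 13}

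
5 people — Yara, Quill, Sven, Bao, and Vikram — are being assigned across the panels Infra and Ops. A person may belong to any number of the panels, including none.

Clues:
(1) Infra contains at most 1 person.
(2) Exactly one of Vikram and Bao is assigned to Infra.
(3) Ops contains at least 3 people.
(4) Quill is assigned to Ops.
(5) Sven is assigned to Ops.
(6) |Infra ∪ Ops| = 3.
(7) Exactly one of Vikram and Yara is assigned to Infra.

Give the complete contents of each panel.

Infra = {Vikram}; Ops = {Quill, Sven, Vikram}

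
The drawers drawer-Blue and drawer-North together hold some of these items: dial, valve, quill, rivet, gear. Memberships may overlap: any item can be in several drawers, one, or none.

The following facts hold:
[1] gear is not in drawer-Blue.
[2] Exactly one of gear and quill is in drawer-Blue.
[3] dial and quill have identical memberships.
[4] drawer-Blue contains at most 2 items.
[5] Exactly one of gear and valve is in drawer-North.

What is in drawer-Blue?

drawer-Blue = {dial, quill}

From (1): gear ∉ drawer-Blue.
(2) (exactly one): quill ∈ drawer-Blue.
(3): dial matches quill: dial ∈ drawer-Blue.
(4): drawer-Blue already has 2, so the rest are out.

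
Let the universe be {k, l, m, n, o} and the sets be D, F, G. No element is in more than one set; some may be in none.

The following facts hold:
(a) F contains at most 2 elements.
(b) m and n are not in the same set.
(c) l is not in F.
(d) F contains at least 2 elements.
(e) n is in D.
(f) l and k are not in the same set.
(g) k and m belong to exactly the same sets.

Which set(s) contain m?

From (c): l ∉ F.
From (e): n ∈ D.
(b): m ∉ D.
(g): k matches m: k ∉ D.
Suppose m ∉ F: no assignment then satisfies all the clues, so m ∈ F.

m: F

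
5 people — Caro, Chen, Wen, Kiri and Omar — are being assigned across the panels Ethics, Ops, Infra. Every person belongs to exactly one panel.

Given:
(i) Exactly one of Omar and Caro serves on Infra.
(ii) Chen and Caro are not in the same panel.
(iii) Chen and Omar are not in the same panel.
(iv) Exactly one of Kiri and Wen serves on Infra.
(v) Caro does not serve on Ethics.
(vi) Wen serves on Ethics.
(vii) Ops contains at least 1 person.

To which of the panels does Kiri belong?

Kiri: Infra

From (v): Caro ∉ Ethics.
From (vi): Wen ∈ Ethics.
(iv) (exactly one): Kiri ∈ Infra.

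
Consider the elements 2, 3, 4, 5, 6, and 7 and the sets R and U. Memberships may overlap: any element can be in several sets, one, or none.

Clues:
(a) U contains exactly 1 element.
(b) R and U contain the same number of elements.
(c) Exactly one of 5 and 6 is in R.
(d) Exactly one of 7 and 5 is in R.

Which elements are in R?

R = {5}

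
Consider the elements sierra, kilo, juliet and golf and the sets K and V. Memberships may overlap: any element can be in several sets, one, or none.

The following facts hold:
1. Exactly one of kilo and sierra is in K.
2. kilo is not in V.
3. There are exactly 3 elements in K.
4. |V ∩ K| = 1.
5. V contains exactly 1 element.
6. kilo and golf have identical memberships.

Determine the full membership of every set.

K = {golf, juliet, kilo}; V = {juliet}

From (2): kilo ∉ V.
(6): golf matches kilo: golf ∉ V.
Suppose sierra ∈ K: no assignment then satisfies all the clues, so sierra ∉ K.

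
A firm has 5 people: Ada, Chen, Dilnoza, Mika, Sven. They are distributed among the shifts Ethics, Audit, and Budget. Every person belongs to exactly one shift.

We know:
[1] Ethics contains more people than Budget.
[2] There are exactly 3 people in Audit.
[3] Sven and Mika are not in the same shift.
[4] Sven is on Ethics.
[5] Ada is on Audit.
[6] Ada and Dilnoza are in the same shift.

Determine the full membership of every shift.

Ethics = {Chen, Sven}; Audit = {Ada, Dilnoza, Mika}; Budget = {}

From (4): Sven ∈ Ethics.
From (5): Ada ∈ Audit.
(3): Mika ∉ Ethics.
(6): Dilnoza matches Ada: Dilnoza ∉ Ethics.
(6): Dilnoza matches Ada: Dilnoza ∈ Audit.
Suppose Chen ∉ Ethics: no assignment then satisfies all the clues, so Chen ∈ Ethics.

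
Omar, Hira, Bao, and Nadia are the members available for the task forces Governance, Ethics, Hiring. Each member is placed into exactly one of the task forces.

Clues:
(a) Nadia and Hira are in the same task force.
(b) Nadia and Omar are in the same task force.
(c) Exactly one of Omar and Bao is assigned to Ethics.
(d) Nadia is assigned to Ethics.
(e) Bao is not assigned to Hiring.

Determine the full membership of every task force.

Governance = {Bao}; Ethics = {Hira, Nadia, Omar}; Hiring = {}

From (d): Nadia ∈ Ethics.
From (e): Bao ∉ Hiring.
(a): Hira matches Nadia: Hira ∉ Governance.
(a): Hira matches Nadia: Hira ∈ Ethics.
(b): Omar matches Nadia: Omar ∉ Governance.
(b): Omar matches Nadia: Omar ∈ Ethics.
(c) (exactly one): Bao ∉ Ethics.
Only one task force left: Bao ∈ Governance.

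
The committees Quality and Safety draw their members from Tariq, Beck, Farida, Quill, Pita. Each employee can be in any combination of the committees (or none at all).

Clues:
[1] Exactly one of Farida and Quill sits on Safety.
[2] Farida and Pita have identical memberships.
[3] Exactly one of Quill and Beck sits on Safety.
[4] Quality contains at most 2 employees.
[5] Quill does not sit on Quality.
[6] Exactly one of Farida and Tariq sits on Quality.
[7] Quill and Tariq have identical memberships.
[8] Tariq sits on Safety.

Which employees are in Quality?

Quality = {Farida, Pita}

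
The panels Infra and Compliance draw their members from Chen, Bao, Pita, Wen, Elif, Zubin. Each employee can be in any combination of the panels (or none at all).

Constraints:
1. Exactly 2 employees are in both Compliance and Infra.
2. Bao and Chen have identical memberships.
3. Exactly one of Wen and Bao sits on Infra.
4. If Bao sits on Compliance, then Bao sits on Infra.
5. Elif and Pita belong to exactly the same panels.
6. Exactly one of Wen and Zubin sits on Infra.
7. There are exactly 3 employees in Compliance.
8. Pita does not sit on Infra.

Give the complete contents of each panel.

Infra = {Bao, Chen, Zubin}; Compliance = {Bao, Chen, Wen}

From (8): Pita ∉ Infra.
(5): Elif matches Pita: Elif ∉ Infra.
Suppose Chen ∉ Infra: no assignment then satisfies all the clues, so Chen ∈ Infra.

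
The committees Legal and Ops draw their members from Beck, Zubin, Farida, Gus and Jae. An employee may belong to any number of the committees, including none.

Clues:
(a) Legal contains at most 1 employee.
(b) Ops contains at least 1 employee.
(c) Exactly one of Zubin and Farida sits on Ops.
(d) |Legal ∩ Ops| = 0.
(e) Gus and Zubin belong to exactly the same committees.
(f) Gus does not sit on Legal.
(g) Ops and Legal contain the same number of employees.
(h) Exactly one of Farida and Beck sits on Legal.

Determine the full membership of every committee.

Legal = {Beck}; Ops = {Farida}

From (f): Gus ∉ Legal.
(e): Zubin matches Gus: Zubin ∉ Legal.
Suppose Beck ∉ Legal: no assignment then satisfies all the clues, so Beck ∈ Legal.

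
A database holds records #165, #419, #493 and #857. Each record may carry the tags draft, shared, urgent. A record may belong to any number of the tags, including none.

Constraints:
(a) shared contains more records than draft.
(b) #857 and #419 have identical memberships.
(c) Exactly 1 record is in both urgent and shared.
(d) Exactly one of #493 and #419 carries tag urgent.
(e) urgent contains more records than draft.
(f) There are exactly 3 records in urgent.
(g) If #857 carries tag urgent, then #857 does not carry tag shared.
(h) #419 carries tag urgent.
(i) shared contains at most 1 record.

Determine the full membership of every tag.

draft = {}; shared = {#165}; urgent = {#165, #419, #857}

From (h): #419 ∈ urgent.
(b): #857 matches #419: #857 ∈ urgent.
(d) (exactly one): #493 ∉ urgent.
(f): only 3 candidates remain for urgent, so all are in.
(g): #857 ∉ shared.
(b): #419 matches #857: #419 ∉ shared.
Suppose #165 ∈ draft: no assignment then satisfies all the clues, so #165 ∉ draft.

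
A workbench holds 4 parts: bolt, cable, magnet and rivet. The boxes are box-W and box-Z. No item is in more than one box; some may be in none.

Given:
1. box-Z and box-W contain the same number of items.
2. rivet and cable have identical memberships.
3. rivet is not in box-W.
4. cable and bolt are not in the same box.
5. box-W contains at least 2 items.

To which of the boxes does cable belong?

From (3): rivet ∉ box-W.
(2): cable matches rivet: cable ∉ box-W.
(5): only 2 candidates remain for box-W, so all are in.
Suppose cable ∉ box-Z: no assignment then satisfies all the clues, so cable ∈ box-Z.

cable: box-Z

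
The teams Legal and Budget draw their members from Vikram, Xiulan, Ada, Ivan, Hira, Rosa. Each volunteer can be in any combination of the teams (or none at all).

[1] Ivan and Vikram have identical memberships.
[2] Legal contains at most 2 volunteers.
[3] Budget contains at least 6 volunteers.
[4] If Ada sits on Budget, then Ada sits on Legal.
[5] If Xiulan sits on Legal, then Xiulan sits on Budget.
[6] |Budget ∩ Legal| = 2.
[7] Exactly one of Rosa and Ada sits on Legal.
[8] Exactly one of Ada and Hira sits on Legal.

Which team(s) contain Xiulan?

(3): only 6 candidates remain for Budget, so all are in.
(4): Ada ∈ Legal.
(7) (exactly one): Rosa ∉ Legal.
(8) (exactly one): Hira ∉ Legal.
Suppose Xiulan ∉ Legal: no assignment then satisfies all the clues, so Xiulan ∈ Legal.

Xiulan: Budget, Legal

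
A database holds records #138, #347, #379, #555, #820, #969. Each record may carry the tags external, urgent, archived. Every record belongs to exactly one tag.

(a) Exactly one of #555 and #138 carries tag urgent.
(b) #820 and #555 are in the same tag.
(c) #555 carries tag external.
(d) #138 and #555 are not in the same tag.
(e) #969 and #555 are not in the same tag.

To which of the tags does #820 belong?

From (c): #555 ∈ external.
(a) (exactly one): #138 ∈ urgent.
(b): #820 matches #555: #820 ∈ external.
(e): #969 ∉ external.

#820: external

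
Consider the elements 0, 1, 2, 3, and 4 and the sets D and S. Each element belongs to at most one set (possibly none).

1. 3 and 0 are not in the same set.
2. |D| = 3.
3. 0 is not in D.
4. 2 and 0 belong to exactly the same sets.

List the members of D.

From (3): 0 ∉ D.
(4): 2 matches 0: 2 ∉ D.
(2): only 3 candidates remain for D, so all are in.

D = {1, 3, 4}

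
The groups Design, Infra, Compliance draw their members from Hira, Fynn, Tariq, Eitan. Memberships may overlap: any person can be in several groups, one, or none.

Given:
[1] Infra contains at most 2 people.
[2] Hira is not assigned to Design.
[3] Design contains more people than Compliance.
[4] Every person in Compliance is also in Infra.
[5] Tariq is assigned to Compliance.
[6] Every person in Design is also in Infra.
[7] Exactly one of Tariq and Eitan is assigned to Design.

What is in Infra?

Infra = {Fynn, Tariq}

From (2): Hira ∉ Design.
From (5): Tariq ∈ Compliance.
(4) with Tariq ∈ Compliance: Tariq ∈ Infra.
Suppose Hira ∈ Infra: no assignment then satisfies all the clues, so Hira ∉ Infra.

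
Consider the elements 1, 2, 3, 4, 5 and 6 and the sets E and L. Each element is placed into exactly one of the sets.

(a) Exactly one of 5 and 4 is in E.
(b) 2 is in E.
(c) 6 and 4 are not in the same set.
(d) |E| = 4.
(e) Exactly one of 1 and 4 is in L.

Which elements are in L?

L = {3, 4}

From (b): 2 ∈ E.
Suppose 1 ∈ L: no assignment then satisfies all the clues, so 1 ∉ L.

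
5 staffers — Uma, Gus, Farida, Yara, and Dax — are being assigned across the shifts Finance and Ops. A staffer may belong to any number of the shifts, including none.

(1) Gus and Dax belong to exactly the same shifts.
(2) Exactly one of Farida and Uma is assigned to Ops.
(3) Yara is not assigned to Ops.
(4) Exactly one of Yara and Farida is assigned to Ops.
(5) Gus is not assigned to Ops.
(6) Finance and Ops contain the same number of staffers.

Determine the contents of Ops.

From (3): Yara ∉ Ops.
From (5): Gus ∉ Ops.
(1): Dax matches Gus: Dax ∉ Ops.
(4) (exactly one): Farida ∈ Ops.
(2) (exactly one): Uma ∉ Ops.

Ops = {Farida}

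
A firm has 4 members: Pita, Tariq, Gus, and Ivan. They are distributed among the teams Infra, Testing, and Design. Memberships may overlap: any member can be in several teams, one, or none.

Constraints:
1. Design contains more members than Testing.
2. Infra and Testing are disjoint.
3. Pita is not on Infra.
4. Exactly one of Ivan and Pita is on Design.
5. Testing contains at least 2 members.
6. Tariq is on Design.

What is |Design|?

3

From (3): Pita ∉ Infra.
From (6): Tariq ∈ Design.
Suppose Gus ∉ Design: no assignment then satisfies all the clues, so Gus ∈ Design.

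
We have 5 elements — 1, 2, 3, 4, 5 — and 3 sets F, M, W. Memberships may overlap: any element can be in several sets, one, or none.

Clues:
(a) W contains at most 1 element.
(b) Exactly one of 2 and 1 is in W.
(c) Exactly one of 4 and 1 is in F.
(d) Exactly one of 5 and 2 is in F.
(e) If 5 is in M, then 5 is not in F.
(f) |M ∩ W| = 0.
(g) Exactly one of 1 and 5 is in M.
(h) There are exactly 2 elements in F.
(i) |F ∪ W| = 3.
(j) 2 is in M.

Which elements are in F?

F = {2, 4}

From (j): 2 ∈ M.
Suppose 1 ∈ F: no assignment then satisfies all the clues, so 1 ∉ F.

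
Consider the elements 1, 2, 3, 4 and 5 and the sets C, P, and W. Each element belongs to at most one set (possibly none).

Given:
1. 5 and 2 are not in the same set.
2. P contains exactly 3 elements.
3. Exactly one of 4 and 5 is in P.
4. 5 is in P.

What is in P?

From (4): 5 ∈ P.
(1): 2 ∉ P.
(3) (exactly one): 4 ∉ P.
(2): only 3 candidates remain for P, so all are in.

P = {1, 3, 5}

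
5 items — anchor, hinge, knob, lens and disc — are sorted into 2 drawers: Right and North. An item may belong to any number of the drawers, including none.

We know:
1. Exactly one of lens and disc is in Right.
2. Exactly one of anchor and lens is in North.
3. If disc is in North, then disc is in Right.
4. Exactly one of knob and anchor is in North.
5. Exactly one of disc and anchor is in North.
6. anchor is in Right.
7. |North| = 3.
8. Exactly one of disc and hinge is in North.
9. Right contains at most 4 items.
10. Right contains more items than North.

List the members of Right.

Right = {anchor, disc, hinge, knob}

From (6): anchor ∈ Right.
Suppose hinge ∉ Right: no assignment then satisfies all the clues, so hinge ∈ Right.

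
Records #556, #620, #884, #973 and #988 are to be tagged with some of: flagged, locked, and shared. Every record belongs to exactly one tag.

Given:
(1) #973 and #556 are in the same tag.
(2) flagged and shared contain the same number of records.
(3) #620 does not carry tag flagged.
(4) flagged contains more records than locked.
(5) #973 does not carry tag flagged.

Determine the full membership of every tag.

flagged = {#884, #988}; locked = {#620}; shared = {#556, #973}

From (3): #620 ∉ flagged.
From (5): #973 ∉ flagged.
(1): #556 matches #973: #556 ∉ flagged.
Suppose #556 ∈ locked: no assignment then satisfies all the clues, so #556 ∉ locked.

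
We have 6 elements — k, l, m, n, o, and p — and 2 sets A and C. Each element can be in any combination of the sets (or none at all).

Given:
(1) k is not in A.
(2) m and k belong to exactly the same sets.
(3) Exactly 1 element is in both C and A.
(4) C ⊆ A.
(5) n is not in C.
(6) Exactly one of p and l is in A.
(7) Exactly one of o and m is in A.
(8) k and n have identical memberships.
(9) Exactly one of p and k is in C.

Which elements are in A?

A = {o, p}

From (1): k ∉ A.
From (5): n ∉ C.
(2): m matches k: m ∉ A.
(4) contrapositive: k ∉ C.
(4) contrapositive: m ∉ C.
(7) (exactly one): o ∈ A.
(8): n matches k: n ∉ A.
(9) (exactly one): p ∈ C.
(4) with p ∈ C: p ∈ A.
(6) (exactly one): l ∉ A.
(4) contrapositive: l ∉ C.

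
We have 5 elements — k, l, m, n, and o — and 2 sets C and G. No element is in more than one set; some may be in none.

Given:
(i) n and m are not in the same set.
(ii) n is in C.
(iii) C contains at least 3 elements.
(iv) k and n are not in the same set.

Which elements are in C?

From (ii): n ∈ C.
(i): m ∉ C.
(iv): k ∉ C.
(iii): only 3 candidates remain for C, so all are in.

C = {l, n, o}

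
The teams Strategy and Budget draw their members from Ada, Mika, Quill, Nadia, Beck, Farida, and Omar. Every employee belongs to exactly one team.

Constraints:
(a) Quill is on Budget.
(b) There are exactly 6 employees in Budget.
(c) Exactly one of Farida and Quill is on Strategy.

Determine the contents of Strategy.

From (a): Quill ∈ Budget.
(c) (exactly one): Farida ∈ Strategy.
(b): only 6 candidates remain for Budget, so all are in.

Strategy = {Farida}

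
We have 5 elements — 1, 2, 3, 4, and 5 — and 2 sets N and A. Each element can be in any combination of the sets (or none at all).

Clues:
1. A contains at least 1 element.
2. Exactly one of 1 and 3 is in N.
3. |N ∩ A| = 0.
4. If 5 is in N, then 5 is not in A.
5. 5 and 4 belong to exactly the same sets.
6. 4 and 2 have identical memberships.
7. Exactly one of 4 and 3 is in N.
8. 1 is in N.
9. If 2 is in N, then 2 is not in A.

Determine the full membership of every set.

From (8): 1 ∈ N.
(2) (exactly one): 3 ∉ N.
(7) (exactly one): 4 ∈ N.
(5): 5 matches 4: 5 ∈ N.
(6): 2 matches 4: 2 ∈ N.
(9): 2 ∉ A.
(4): 5 ∉ A.
(5): 4 matches 5: 4 ∉ A.
Suppose 1 ∈ A: no assignment then satisfies all the clues, so 1 ∉ A.

N = {1, 2, 4, 5}; A = {3}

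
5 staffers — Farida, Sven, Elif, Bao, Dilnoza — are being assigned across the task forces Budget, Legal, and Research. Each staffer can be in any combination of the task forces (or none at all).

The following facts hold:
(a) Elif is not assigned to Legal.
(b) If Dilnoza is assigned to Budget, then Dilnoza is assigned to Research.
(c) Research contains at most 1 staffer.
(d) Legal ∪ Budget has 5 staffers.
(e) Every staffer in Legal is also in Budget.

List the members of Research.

Research = {Dilnoza}

From (a): Elif ∉ Legal.
Suppose Farida ∈ Research: no assignment then satisfies all the clues, so Farida ∉ Research.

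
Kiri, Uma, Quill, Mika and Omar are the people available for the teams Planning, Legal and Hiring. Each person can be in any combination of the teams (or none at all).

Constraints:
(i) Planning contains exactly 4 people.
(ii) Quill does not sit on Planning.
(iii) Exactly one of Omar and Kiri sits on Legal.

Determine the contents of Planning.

From (ii): Quill ∉ Planning.
(i): only 4 candidates remain for Planning, so all are in.

Planning = {Kiri, Mika, Omar, Uma}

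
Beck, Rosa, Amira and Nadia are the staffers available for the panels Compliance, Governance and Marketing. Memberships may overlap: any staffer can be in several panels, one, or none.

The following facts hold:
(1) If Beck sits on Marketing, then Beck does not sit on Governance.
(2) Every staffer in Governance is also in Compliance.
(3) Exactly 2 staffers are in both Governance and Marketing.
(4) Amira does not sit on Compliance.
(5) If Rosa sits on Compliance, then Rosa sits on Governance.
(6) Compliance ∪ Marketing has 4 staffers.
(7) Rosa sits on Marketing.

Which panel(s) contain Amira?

From (4): Amira ∉ Compliance.
From (7): Rosa ∈ Marketing.
(2) contrapositive: Amira ∉ Governance.
Suppose Amira ∉ Marketing: no assignment then satisfies all the clues, so Amira ∈ Marketing.

Amira: Marketing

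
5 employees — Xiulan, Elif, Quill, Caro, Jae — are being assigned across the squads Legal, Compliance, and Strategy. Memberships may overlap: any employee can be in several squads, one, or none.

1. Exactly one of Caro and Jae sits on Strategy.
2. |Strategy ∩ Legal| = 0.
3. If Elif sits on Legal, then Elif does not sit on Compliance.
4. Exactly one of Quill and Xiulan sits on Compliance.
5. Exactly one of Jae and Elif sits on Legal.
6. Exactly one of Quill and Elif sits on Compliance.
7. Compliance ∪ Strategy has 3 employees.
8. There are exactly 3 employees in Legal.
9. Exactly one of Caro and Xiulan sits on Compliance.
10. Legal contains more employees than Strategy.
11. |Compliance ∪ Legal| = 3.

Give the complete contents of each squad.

Legal = {Caro, Elif, Quill}; Compliance = {Caro, Quill}; Strategy = {Jae}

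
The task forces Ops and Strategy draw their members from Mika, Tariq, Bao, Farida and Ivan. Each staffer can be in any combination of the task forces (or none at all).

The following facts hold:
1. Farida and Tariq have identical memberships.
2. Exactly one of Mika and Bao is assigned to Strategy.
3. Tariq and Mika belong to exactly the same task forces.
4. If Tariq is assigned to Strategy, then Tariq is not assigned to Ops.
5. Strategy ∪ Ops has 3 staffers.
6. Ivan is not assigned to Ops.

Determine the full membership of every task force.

Ops = {}; Strategy = {Farida, Mika, Tariq}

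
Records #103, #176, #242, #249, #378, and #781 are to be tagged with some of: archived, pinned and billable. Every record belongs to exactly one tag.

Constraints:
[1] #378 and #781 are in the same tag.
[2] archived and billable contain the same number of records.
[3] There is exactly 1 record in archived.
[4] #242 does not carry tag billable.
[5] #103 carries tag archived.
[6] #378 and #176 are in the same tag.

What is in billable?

billable = {#249}

From (4): #242 ∉ billable.
From (5): #103 ∈ archived.
(3): archived already has 1, so the rest are out.
Only one tag left: #242 ∈ pinned.
Suppose #176 ∈ billable: no assignment then satisfies all the clues, so #176 ∉ billable.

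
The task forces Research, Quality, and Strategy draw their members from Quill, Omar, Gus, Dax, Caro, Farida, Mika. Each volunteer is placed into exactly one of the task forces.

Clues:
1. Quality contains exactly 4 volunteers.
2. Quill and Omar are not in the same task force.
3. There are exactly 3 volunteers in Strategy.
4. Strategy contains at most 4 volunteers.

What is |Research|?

0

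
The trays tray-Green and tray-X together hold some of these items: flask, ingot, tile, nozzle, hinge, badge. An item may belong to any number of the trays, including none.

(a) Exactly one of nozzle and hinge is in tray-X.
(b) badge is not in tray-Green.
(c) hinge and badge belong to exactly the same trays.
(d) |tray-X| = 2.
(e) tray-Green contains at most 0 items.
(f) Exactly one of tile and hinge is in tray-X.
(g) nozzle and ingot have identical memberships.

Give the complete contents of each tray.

tray-Green = {}; tray-X = {badge, hinge}

From (b): badge ∉ tray-Green.
(c): hinge matches badge: hinge ∉ tray-Green.
(e): tray-Green already has 0, so the rest are out.
Suppose flask ∈ tray-X: no assignment then satisfies all the clues, so flask ∉ tray-X.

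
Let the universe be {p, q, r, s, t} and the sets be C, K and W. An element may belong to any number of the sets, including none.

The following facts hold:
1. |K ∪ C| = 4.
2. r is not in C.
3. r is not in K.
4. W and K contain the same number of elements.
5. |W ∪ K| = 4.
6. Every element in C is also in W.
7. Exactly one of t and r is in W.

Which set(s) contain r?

From (2): r ∉ C.
From (3): r ∉ K.
Suppose r ∈ W: no assignment then satisfies all the clues, so r ∉ W.

r: none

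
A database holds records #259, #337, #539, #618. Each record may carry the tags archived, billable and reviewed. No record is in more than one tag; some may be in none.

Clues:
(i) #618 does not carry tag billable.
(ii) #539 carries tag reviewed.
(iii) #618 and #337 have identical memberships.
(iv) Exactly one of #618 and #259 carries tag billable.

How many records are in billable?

From (i): #618 ∉ billable.
From (ii): #539 ∈ reviewed.
(iii): #337 matches #618: #337 ∉ billable.
(iv) (exactly one): #259 ∈ billable.

1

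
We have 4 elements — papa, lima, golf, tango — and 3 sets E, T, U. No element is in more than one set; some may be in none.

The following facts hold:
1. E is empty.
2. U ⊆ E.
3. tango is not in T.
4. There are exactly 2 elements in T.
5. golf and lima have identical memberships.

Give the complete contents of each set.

From (3): tango ∉ T.
(1): E already has 0, so the rest are out.
(2) contrapositive: papa ∉ U.
(2) contrapositive: lima ∉ U.
(2) contrapositive: golf ∉ U.
(2) contrapositive: tango ∉ U.
Suppose papa ∈ T: no assignment then satisfies all the clues, so papa ∉ T.

E = {}; T = {golf, lima}; U = {}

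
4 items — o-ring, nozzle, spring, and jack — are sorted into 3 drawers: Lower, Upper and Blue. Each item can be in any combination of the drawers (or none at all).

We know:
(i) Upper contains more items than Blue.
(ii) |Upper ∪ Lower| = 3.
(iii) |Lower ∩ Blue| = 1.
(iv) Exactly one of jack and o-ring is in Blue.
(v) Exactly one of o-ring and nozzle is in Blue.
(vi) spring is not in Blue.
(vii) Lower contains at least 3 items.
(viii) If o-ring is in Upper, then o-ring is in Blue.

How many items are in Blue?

1

From (vi): spring ∉ Blue.
Suppose o-ring ∉ Lower: no assignment then satisfies all the clues, so o-ring ∈ Lower.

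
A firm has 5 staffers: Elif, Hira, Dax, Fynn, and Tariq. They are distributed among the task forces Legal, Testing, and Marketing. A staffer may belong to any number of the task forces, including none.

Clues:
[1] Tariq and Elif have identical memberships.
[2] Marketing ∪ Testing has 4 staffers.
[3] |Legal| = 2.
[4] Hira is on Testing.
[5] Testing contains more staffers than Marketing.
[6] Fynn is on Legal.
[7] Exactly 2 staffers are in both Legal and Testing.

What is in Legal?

Legal = {Fynn, Hira}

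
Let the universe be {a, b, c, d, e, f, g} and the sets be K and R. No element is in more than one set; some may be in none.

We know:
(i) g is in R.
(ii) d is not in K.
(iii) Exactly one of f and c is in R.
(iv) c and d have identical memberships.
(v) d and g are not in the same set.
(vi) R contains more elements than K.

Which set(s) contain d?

d: none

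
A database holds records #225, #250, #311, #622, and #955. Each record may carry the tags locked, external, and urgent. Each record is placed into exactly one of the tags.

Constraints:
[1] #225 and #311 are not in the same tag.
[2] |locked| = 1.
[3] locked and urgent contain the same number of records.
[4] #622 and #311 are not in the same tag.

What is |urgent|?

1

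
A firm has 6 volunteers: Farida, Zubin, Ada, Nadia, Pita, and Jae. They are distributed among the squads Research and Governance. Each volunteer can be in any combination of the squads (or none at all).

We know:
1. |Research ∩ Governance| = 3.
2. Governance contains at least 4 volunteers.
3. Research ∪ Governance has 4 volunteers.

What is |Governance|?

4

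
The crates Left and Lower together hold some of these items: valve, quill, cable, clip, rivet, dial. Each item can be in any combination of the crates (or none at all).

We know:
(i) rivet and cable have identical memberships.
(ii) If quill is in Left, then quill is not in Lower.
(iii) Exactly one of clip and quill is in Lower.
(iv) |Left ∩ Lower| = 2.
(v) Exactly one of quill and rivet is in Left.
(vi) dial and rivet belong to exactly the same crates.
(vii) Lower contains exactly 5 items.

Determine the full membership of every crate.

Left = {clip, quill, valve}; Lower = {cable, clip, dial, rivet, valve}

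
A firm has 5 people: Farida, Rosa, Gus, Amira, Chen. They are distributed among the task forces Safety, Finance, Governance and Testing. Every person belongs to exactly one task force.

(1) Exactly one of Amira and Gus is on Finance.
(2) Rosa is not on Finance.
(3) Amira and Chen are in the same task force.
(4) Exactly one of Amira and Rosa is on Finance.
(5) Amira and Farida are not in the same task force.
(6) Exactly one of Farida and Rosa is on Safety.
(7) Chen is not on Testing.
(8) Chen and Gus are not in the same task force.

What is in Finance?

Finance = {Amira, Chen}

From (2): Rosa ∉ Finance.
From (7): Chen ∉ Testing.
(3): Amira matches Chen: Amira ∉ Testing.
(4) (exactly one): Amira ∈ Finance.
(5): Farida ∉ Finance.
(1) (exactly one): Gus ∉ Finance.
(3): Chen matches Amira: Chen ∉ Safety.
(3): Chen matches Amira: Chen ∈ Finance.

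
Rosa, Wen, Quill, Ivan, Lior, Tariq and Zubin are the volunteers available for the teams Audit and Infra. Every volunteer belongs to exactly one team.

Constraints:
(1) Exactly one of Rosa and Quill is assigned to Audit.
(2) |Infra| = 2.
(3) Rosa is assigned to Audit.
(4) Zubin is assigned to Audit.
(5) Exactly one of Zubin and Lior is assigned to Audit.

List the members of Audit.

Audit = {Ivan, Rosa, Tariq, Wen, Zubin}

From (3): Rosa ∈ Audit.
From (4): Zubin ∈ Audit.
(1) (exactly one): Quill ∉ Audit.
(5) (exactly one): Lior ∉ Audit.
Only one team left: Quill ∈ Infra.
Only one team left: Lior ∈ Infra.
(2): Infra already has 2, so the rest are out.
Only one team left: Wen ∈ Audit.
Only one team left: Ivan ∈ Audit.
Only one team left: Tariq ∈ Audit.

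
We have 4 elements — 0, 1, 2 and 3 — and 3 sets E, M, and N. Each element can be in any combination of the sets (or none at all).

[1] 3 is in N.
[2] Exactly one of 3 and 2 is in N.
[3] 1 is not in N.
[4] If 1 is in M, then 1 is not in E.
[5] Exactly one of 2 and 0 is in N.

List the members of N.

N = {0, 3}

From (1): 3 ∈ N.
From (3): 1 ∉ N.
(2) (exactly one): 2 ∉ N.
(5) (exactly one): 0 ∈ N.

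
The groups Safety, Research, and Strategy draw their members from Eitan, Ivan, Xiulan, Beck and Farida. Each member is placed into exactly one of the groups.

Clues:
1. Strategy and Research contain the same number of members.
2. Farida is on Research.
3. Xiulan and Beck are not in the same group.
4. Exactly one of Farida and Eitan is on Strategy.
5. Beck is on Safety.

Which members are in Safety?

From (2): Farida ∈ Research.
From (5): Beck ∈ Safety.
(3): Xiulan ∉ Safety.
(4) (exactly one): Eitan ∈ Strategy.
Suppose Ivan ∈ Safety: no assignment then satisfies all the clues, so Ivan ∉ Safety.

Safety = {Beck}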